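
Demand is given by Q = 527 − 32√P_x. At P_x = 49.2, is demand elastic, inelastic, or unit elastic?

inelastic

At P_x = 49.2, Q = 302.5433.
dQ/dP_x = −32/(2√P_x) = −32/(2·7.0143).
Point elasticity E = (dQ/dP_x)·(P_x/Q) = -2.2811 × 49.2/302.5433 ≈ -0.371.
|E| ≈ 0.371 < 1, so demand is inelastic.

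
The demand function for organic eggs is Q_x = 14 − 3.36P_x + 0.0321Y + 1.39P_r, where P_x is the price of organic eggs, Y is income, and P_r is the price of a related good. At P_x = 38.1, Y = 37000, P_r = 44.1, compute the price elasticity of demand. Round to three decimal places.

-0.113

Evaluating quantity at (P_x, Y, P_r) gives Q_x = 14 − 3.36(38.1) + 0.0321(37000) + 1.39(44.1) = 14 − 128.016 + 1187.7 + 61.299 = 1134.983.
∂Q_x/∂P_x = −3.36, so E_p = (−3.36)·(38.1/1134.983) ≈ -0.113.
|E_p| < 1: demand is inelastic.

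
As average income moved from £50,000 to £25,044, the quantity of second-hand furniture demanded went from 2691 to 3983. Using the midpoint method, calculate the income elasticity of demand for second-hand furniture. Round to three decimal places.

%ΔQ = (3983 − 2691)/[(2691+3983)/2] = 1292/3337 ≈ 0.3872.
%ΔM = (25,044 − 50,000)/[(50,000+25,044)/2] = -24956/37522 ≈ -0.6651.
E_I = %ΔQ/%ΔM ≈ -0.582.
E_I < 0: inferior good.

-0.582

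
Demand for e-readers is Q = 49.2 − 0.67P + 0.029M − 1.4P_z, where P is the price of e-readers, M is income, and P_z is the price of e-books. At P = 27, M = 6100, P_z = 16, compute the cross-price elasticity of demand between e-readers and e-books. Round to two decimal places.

Substituting, Q = 49.2 − 0.67(27) + 0.029(6100) − 1.4(16) = 49.2 − 18.09 + 176.9 − 22.4 = 185.61.
∂Q/∂P_z = −1.4, so E_xy = -1.4·(16/185.61) ≈ -0.12.
E_xy < 0: the goods are complements.

-0.12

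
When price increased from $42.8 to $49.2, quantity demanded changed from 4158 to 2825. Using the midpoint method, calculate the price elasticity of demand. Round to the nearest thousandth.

%ΔQ = (2825 − 4158)/[(4158 + 2825)/2] = -1333/3491.5 ≈ -0.3818.
%ΔP = (49.2 − 42.8)/[(42.8 + 49.2)/2] = 6.4/46 ≈ 0.1391.
Arc elasticity E = %ΔQ/%ΔP ≈ -0.3818/0.1391 ≈ -2.744.
|E| > 1: demand is elastic over this range.

-2.744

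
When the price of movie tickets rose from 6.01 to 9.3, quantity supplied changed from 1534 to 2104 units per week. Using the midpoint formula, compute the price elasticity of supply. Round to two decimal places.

%ΔQ = (2104 − 1534)/[(1534 + 2104)/2] = 570/1819 ≈ 0.3134.
%ΔP = (9.3 − 6.01)/[(6.01 + 9.3)/2] = 3.29/7.655 ≈ 0.4298.
Arc elasticity E = %ΔQ/%ΔP ≈ 0.3134/0.4298 ≈ 0.73.
|E| < 1: supply is inelastic over this range.

0.73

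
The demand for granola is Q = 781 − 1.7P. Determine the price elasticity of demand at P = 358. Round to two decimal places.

At P = 358, Q = 172.4.
dQ/dP = −1.7.
Point elasticity E = (dQ/dP)·(P/Q) = -1.7 × 358/172.4 ≈ -3.53.
|E| > 1, so demand is elastic at this price.

-3.53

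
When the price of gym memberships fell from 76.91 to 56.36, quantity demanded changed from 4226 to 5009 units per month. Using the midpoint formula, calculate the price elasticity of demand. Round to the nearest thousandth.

%Δq = (5009 − 4226)/[(4226 + 5009)/2] = 783/4617.5 ≈ 0.1696.
%Δp = (56.36 − 76.91)/[(76.91 + 56.36)/2] = -20.55/66.635 ≈ -0.3084.
Arc elasticity E = %Δq/%Δp ≈ 0.1696/-0.3084 ≈ -0.550.
|E| < 1: demand is inelastic over this range.

-0.550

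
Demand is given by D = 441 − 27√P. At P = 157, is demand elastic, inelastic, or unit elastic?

At P = 157, D = 102.691.
dD/dP = −27/(2√P) = −27/(2·12.53).
Point elasticity E = (dD/dP)·(P/D) = -1.0774 × 157/102.691 ≈ -1.647.
|E| ≈ 1.647 > 1, so demand is elastic.

elastic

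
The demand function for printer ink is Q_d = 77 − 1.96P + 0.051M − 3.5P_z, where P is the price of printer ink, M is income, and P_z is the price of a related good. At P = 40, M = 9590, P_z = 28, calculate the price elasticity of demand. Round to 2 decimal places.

-0.20

At the given point, Q_d = 77 − 1.96(40) + 0.051(9590) − 3.5(28) = 77 − 78.4 + 489.09 − 98 = 389.69.
∂Q_d/∂P = −1.96, so E_p = (−1.96)·(40/389.69) ≈ -0.20.
|E_p| < 1: demand is inelastic.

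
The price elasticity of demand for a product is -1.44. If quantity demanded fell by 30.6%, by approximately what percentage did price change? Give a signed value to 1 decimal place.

21.3

%ΔQ ≈ E × %ΔP ⇒ %ΔP = %ΔQ / E = (-30.6%)/(-1.44) ≈ 21.3%.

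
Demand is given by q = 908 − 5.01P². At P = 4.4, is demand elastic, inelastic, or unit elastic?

inelastic

At P = 4.4, q = 811.0064.
dq/dP = −2·5.01·P = −44.088.
Point elasticity E = (dq/dP)·(P/q) = -44.088 × 4.4/811.0064 ≈ -0.239.
|E| ≈ 0.239 < 1, so demand is inelastic.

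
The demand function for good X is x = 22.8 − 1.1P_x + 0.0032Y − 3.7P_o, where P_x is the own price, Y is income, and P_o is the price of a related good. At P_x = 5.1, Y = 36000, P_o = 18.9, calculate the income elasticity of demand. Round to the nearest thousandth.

1.844

At the given point, x = 22.8 − 1.1(5.1) + 0.0032(36000) − 3.7(18.9) = 22.8 − 5.61 + 115.2 − 69.93 = 62.46.
∂x/∂Y = +0.0032, so E_I = 0.0032·(36000/62.46) ≈ 1.844.
E_I > 1: normal good (luxury).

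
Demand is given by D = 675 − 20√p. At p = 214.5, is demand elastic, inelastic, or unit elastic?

inelastic

At p = 214.5, D = 382.0836.
dD/dp = −20/(2√p) = −20/(2·14.6458).
Point elasticity E = (dD/dp)·(p/D) = -0.6828 × 214.5/382.0836 ≈ -0.383.
|E| ≈ 0.383 < 1, so demand is inelastic.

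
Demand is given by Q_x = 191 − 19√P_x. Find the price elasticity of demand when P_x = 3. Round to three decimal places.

-0.104

At P_x = 3, Q_x = 158.091.
dQ_x/dP_x = −19/(2√P_x) = −19/(2·1.7321).
Point elasticity E = (dQ_x/dP_x)·(P_x/Q_x) = -5.4848 × 3/158.091 ≈ -0.104.
|E| < 1, so demand is inelastic at this price.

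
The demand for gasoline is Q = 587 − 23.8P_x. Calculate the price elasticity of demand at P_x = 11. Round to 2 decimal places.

At P_x = 11, Q = 325.2.
dQ/dP_x = −23.8.
Point elasticity E = (dQ/dP_x)·(P_x/Q) = -23.8 × 11/325.2 ≈ -0.81.
|E| < 1, so demand is inelastic at this price.

-0.81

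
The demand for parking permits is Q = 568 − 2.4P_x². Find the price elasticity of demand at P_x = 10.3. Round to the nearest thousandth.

At P_x = 10.3, Q = 313.384.
dQ/dP_x = −2·2.4·P_x = −49.44.
Point elasticity E = (dQ/dP_x)·(P_x/Q) = -49.44 × 10.3/313.384 ≈ -1.625.
|E| > 1, so demand is elastic at this price.

-1.625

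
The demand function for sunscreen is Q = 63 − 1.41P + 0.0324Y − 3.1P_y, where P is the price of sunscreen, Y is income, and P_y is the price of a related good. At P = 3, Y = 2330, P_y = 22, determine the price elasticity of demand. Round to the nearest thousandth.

-0.064

Substituting, Q = 63 − 1.41(3) + 0.0324(2330) − 3.1(22) = 63 − 4.23 + 75.492 − 68.2 = 66.062.
∂Q/∂P = −1.41, so E_p = (−1.41)·(3/66.062) ≈ -0.064.
|E_p| < 1: demand is inelastic.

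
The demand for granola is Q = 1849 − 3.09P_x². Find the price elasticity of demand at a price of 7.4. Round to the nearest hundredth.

-0.20

At P_x = 7.4, Q = 1679.7916.
dQ/dP_x = −2·3.09·P_x = −45.732.
Point elasticity E = (dQ/dP_x)·(P_x/Q) = -45.732 × 7.4/1679.7916 ≈ -0.20.
|E| < 1, so demand is inelastic at this price.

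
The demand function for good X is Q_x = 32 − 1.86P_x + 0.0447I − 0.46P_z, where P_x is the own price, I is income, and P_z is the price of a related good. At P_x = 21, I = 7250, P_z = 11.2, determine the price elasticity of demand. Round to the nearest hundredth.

-0.13

Evaluating quantity at (P_x, I, P_z) gives Q_x = 32 − 1.86(21) + 0.0447(7250) − 0.46(11.2) = 32 − 39.06 + 324.075 − 5.152 = 311.863.
∂Q_x/∂P_x = −1.86, so E_p = (−1.86)·(21/311.863) ≈ -0.13.
|E_p| < 1: demand is inelastic.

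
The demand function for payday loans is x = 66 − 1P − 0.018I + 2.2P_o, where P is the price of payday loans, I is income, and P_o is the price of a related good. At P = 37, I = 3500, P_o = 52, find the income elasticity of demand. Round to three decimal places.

Evaluating quantity at (P, I, P_o) gives x = 66 − 1(37) − 0.018(3500) + 2.2(52) = 66 − 37 − 63 + 114.4 = 80.4.
∂x/∂I = −0.018, so E_I = -0.018·(3500/80.4) ≈ -0.784.
E_I < 0: inferior good.

-0.784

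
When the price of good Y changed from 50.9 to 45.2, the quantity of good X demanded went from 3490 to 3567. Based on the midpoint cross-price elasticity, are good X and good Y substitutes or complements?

complements

%ΔQ_x = (3567 − 3490)/[(3490+3567)/2] = 77/3528.5 ≈ 0.0218.
%ΔP_y = (45.2 − 50.9)/[(50.9+45.2)/2] ≈ -0.1186.
E_xy = 0.0218/-0.1186 ≈ -0.184.
E_xy < 0, so the goods are complements.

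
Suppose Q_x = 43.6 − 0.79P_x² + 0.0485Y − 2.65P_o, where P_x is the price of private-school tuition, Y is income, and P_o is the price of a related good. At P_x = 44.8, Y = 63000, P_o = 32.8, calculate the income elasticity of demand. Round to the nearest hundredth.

Substituting, Q_x = 43.6 − 0.79(44.8)² + 0.0485(63000) − 2.65(32.8) = 43.6 − 1585.5616 + 3055.5 − 86.92 = 1426.6184.
∂Q_x/∂Y = +0.0485, so E_I = 0.0485·(63000/1426.6184) ≈ 2.14.
E_I > 1: normal good (luxury).

2.14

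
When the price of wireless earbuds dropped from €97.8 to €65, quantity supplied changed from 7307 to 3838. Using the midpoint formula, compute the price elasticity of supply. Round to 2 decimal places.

1.54

%ΔQ = (3838 − 7307)/[(7307 + 3838)/2] = -3469/5572.5 ≈ -0.6225.
%ΔP = (65 − 97.8)/[(97.8 + 65)/2] = -32.8/81.4 ≈ -0.4029.
Arc elasticity E = %ΔQ/%ΔP ≈ -0.6225/-0.4029 ≈ 1.54.
|E| > 1: supply is elastic over this range.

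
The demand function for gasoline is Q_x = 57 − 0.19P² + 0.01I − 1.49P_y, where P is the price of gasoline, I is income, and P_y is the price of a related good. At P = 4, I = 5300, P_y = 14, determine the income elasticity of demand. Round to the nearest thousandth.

Substituting, Q_x = 57 − 0.19(4)² + 0.01(5300) − 1.49(14) = 57 − 3.04 + 53 − 20.86 = 86.1.
∂Q_x/∂I = +0.01, so E_I = 0.01·(5300/86.1) ≈ 0.616.
E_I ∈ (0,1): normal good (necessity).

0.616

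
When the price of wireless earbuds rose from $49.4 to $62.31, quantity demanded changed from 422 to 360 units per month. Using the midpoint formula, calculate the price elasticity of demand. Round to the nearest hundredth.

-0.69

%Δq = (360 − 422)/[(422 + 360)/2] = -62/391 ≈ -0.1586.
%Δp = (62.31 − 49.4)/[(49.4 + 62.31)/2] = 12.91/55.855 ≈ 0.2311.
Arc elasticity E = %Δq/%Δp ≈ -0.1586/0.2311 ≈ -0.69.
|E| < 1: demand is inelastic over this range.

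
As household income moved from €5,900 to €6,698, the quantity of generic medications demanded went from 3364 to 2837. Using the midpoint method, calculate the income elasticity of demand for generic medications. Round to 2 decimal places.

%ΔQ = (2837 − 3364)/[(3364+2837)/2] = -527/3100.5 ≈ -0.1700.
%ΔI = (6,698 − 5,900)/[(5,900+6,698)/2] = 798/6299 ≈ 0.1267.
E_I = %ΔQ/%ΔI ≈ -1.34.
E_I < 0: inferior good.

-1.34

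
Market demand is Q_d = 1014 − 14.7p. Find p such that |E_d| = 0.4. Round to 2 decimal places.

Set −bp/(a − bp) = −0.4 ⇒ bp = 0.4(a − bp) ⇒ bp(1+0.4) = 0.4·a.
p = 0.4·1014/(14.7·1.4) ≈ 19.71.

19.71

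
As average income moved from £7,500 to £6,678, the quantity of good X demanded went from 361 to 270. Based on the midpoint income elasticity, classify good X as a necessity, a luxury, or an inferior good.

%ΔQ = (270 − 361)/[(361+270)/2] = -91/315.5 ≈ -0.2884.
%ΔI = (6,678 − 7,500)/[(7,500+6,678)/2] = -822/7089 ≈ -0.1160.
E_I = %ΔQ/%ΔI ≈ 2.487.
E_I > 1: normal good (luxury).

luxury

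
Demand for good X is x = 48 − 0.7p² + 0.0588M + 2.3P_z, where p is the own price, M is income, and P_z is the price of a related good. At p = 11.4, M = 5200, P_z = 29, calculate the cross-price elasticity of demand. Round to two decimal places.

At the given point, x = 48 − 0.7(11.4)² + 0.0588(5200) + 2.3(29) = 48 − 90.972 + 305.76 + 66.7 = 329.488.
∂x/∂P_z = +2.3, so E_xy = 2.3·(29/329.488) ≈ 0.20.
E_xy > 0: the goods are substitutes.

0.20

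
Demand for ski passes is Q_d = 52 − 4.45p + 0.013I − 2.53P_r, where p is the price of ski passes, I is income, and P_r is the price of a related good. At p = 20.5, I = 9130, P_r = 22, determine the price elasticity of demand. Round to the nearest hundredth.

Q_d = 52 − 4.45(20.5) + 0.013(9130) − 2.53(22) = 52 − 91.225 + 118.69 − 55.66 = 23.805.
∂Q_d/∂p = −4.45, so E_p = (−4.45)·(20.5/23.805) ≈ -3.83.
|E_p| > 1: demand is elastic.

-3.83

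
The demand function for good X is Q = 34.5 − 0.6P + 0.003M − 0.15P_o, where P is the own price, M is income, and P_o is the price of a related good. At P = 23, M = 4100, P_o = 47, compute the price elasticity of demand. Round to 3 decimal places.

-0.532

Q = 34.5 − 0.6(23) + 0.003(4100) − 0.15(47) = 34.5 − 13.8 + 12.3 − 7.05 = 25.95.
∂Q/∂P = −0.6, so E_p = (−0.6)·(23/25.95) ≈ -0.532.
|E_p| < 1: demand is inelastic.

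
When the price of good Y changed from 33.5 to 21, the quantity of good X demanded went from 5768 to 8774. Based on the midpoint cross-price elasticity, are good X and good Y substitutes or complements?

complements

%ΔQ_x = (8774 − 5768)/[(5768+8774)/2] = 3006/7271 ≈ 0.4134.
%ΔP_y = (21 − 33.5)/[(33.5+21)/2] ≈ -0.4587.
E_xy = 0.4134/-0.4587 ≈ -0.901.
E_xy < 0, so the goods are complements.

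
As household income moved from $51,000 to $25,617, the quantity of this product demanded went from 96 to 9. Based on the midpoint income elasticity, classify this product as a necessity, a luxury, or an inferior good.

luxury

%ΔQ = (9 − 96)/[(96+9)/2] = -87/52.5 ≈ -1.6571.
%ΔI = (25,617 − 51,000)/[(51,000+25,617)/2] = -25383/38308.5 ≈ -0.6626.
E_I = %ΔQ/%ΔI ≈ 2.501.
E_I > 1: normal good (luxury).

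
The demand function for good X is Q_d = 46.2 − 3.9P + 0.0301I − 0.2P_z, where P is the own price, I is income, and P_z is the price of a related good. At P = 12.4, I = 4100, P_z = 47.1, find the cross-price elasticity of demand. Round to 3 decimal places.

At the given point, Q_d = 46.2 − 3.9(12.4) + 0.0301(4100) − 0.2(47.1) = 46.2 − 48.36 + 123.41 − 9.42 = 111.83.
∂Q_d/∂P_z = −0.2, so E_xy = -0.2·(47.1/111.83) ≈ -0.084.
E_xy < 0: the goods are complements.

-0.084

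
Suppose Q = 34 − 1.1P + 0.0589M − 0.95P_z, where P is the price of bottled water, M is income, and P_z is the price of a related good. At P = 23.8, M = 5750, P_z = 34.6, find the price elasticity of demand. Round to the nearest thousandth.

-0.083

Evaluating quantity at (P, M, P_z) gives Q = 34 − 1.1(23.8) + 0.0589(5750) − 0.95(34.6) = 34 − 26.18 + 338.675 − 32.87 = 313.625.
∂Q/∂P = −1.1, so E_p = (−1.1)·(23.8/313.625) ≈ -0.083.
|E_p| < 1: demand is inelastic.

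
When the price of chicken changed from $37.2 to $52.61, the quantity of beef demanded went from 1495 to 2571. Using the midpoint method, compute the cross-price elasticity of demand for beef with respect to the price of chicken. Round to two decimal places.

1.54

%ΔQ_x = (2571 − 1495)/[(1495+2571)/2] = 1076/2033 ≈ 0.5293.
%ΔP_y = (52.61 − 37.2)/[(37.2+52.61)/2] ≈ 0.3432.
E_xy = 0.5293/0.3432 ≈ 1.54.
E_xy > 0, so beef and chicken are substitutes.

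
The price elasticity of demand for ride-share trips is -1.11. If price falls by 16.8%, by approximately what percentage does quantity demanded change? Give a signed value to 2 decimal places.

18.65

%ΔQ ≈ E × %ΔP = (-1.11) × (-16.8%) ≈ 18.65%.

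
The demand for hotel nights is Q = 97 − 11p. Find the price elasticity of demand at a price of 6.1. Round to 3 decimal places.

-2.244

At p = 6.1, Q = 29.9.
dQ/dp = −11.
Point elasticity E = (dQ/dp)·(p/Q) = -11 × 6.1/29.9 ≈ -2.244.
|E| > 1, so demand is elastic at this price.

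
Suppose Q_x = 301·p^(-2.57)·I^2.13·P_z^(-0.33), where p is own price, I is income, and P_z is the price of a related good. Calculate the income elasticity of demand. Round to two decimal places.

2.13

For a Cobb–Douglas (constant-elasticity) form Q_x = A·I^α·…, the elasticity with respect to I equals the exponent α at every point.
Here the exponent on I is 2.13, so the income elasticity of demand is 2.13.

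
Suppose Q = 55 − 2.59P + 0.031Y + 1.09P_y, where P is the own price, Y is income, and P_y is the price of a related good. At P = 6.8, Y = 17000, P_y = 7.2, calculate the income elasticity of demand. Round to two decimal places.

Q = 55 − 2.59(6.8) + 0.031(17000) + 1.09(7.2) = 55 − 17.612 + 527 + 7.848 = 572.236.
∂Q/∂Y = +0.031, so E_I = 0.031·(17000/572.236) ≈ 0.92.
E_I ∈ (0,1): normal good (necessity).

0.92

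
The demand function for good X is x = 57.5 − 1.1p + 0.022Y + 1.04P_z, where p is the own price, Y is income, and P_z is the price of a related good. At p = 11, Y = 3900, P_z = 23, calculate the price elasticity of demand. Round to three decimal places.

-0.078

At the given point, x = 57.5 − 1.1(11) + 0.022(3900) + 1.04(23) = 57.5 − 12.1 + 85.8 + 23.92 = 155.12.
∂x/∂p = −1.1, so E_p = (−1.1)·(11/155.12) ≈ -0.078.
|E_p| < 1: demand is inelastic.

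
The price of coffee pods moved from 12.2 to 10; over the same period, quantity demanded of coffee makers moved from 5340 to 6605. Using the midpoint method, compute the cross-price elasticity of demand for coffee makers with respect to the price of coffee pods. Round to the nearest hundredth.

-1.07

%ΔQ_x = (6605 − 5340)/[(5340+6605)/2] = 1265/5972.5 ≈ 0.2118.
%ΔP_y = (10 − 12.2)/[(12.2+10)/2] ≈ -0.1982.
E_xy = 0.2118/-0.1982 ≈ -1.07.
E_xy < 0, so coffee makers and coffee pods are complements.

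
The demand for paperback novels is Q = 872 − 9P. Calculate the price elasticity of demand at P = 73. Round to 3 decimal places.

-3.056

At P = 73, Q = 215.
dQ/dP = −9.
Point elasticity E = (dQ/dP)·(P/Q) = -9 × 73/215 ≈ -3.056.
|E| > 1, so demand is elastic at this price.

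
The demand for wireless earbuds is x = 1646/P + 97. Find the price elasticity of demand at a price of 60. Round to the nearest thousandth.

At P = 60, x = 124.4333.
dx/dP = −1646/P² = −0.4572.
Point elasticity E = (dx/dP)·(P/x) = -0.4572 × 60/124.4333 ≈ -0.220.
|E| < 1, so demand is inelastic at this price.

-0.220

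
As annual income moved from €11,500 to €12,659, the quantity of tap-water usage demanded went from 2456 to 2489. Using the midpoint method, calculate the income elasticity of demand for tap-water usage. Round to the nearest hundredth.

0.14

%ΔQ = (2489 − 2456)/[(2456+2489)/2] = 33/2472.5 ≈ 0.0133.
%ΔM = (12,659 − 11,500)/[(11,500+12,659)/2] = 1159/12079.5 ≈ 0.0959.
E_I = %ΔQ/%ΔM ≈ 0.14.
E_I ∈ (0,1): normal good (necessity).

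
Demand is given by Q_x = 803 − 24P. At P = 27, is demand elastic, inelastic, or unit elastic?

At P = 27, Q_x = 155.
dQ_x/dP = −24.
Point elasticity E = (dQ_x/dP)·(P/Q_x) = -24 × 27/155 ≈ -4.181.
|E| ≈ 4.181 > 1, so demand is elastic.

elastic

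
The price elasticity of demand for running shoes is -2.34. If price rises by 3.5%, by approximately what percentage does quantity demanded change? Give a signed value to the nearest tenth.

-8.2

%ΔQ ≈ E × %ΔP = (-2.34) × (3.5%) ≈ -8.2%.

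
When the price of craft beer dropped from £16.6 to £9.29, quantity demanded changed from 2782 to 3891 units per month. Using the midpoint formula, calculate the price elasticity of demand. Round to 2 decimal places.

-0.59

%Δq = (3891 − 2782)/[(2782 + 3891)/2] = 1109/3336.5 ≈ 0.3324.
%Δp = (9.29 − 16.6)/[(16.6 + 9.29)/2] = -7.31/12.945 ≈ -0.5647.
Arc elasticity E = %Δq/%Δp ≈ 0.3324/-0.5647 ≈ -0.59.
|E| < 1: demand is inelastic over this range.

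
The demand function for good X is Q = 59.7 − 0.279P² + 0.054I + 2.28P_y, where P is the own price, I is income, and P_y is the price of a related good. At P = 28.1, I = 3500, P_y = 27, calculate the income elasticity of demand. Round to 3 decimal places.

2.101

Q = 59.7 − 0.279(28.1)² + 0.054(3500) + 2.28(27) = 59.7 − 220.3012 + 189 + 61.56 = 89.9588.
∂Q/∂I = +0.054, so E_I = 0.054·(3500/89.9588) ≈ 2.101.
E_I > 1: normal good (luxury).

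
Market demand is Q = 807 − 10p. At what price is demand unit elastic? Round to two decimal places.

40.35

For linear demand Q = a − bp, E = −bp/(a − bp). |E| = 1 ⇒ bp = a − bp ⇒ p = a/(2b).
p = 807/(2·10) = 40.35.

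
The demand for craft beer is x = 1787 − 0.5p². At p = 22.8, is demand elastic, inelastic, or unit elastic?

inelastic

At p = 22.8, x = 1527.08.
dx/dp = −2·0.5·p = −22.8.
Point elasticity E = (dx/dp)·(p/x) = -22.8 × 22.8/1527.08 ≈ -0.340.
|E| ≈ 0.340 < 1, so demand is inelastic.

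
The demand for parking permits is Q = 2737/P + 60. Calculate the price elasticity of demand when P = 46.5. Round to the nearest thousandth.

At P = 46.5, Q = 118.8602.
dQ/dP = −2737/P² = −1.2658.
Point elasticity E = (dQ/dP)·(P/Q) = -1.2658 × 46.5/118.8602 ≈ -0.495.
|E| < 1, so demand is inelastic at this price.

-0.495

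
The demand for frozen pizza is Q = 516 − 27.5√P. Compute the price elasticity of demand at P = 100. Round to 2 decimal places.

At P = 100, Q = 241.
dQ/dP = −27.5/(2√P) = −27.5/(2·10).
Point elasticity E = (dQ/dP)·(P/Q) = -1.375 × 100/241 ≈ -0.57.
|E| < 1, so demand is inelastic at this price.

-0.57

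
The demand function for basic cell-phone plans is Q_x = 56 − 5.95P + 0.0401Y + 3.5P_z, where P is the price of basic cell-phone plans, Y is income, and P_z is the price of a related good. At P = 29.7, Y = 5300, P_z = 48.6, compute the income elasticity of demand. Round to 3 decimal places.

0.811

Q_x = 56 − 5.95(29.7) + 0.0401(5300) + 3.5(48.6) = 56 − 176.715 + 212.53 + 170.1 = 261.915.
∂Q_x/∂Y = +0.0401, so E_I = 0.0401·(5300/261.915) ≈ 0.811.
E_I ∈ (0,1): normal good (necessity).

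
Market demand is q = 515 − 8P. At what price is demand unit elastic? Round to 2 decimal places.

For linear demand q = a − bP, E = −bP/(a − bP). |E| = 1 ⇒ bP = a − bP ⇒ P = a/(2b).
P = 515/(2·8) ≈ 32.19.

32.19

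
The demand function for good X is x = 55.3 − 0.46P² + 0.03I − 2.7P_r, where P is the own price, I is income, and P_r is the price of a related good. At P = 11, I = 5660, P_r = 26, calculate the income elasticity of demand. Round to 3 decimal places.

At the given point, x = 55.3 − 0.46(11)² + 0.03(5660) − 2.7(26) = 55.3 − 55.66 + 169.8 − 70.2 = 99.24.
∂x/∂I = +0.03, so E_I = 0.03·(5660/99.24) ≈ 1.711.
E_I > 1: normal good (luxury).

1.711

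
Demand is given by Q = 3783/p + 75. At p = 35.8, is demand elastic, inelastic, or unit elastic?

inelastic

At p = 35.8, Q = 180.6704.
dQ/dp = −3783/p² = −2.9517.
Point elasticity E = (dQ/dp)·(p/Q) = -2.9517 × 35.8/180.6704 ≈ -0.585.
|E| ≈ 0.585 < 1, so demand is inelastic.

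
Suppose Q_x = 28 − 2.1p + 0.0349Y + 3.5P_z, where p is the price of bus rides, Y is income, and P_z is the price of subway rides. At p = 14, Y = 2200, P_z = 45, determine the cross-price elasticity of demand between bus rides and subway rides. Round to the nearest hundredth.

Substituting, Q_x = 28 − 2.1(14) + 0.0349(2200) + 3.5(45) = 28 − 29.4 + 76.78 + 157.5 = 232.88.
∂Q_x/∂P_z = +3.5, so E_xy = 3.5·(45/232.88) ≈ 0.68.
E_xy > 0: the goods are substitutes.

0.68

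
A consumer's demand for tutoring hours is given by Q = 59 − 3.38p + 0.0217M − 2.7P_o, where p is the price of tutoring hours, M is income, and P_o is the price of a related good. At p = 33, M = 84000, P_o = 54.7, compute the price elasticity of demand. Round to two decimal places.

-0.07

First evaluate Q: 59 − 3.38(33) + 0.0217(84000) − 2.7(54.7) = 59 − 111.54 + 1822.8 − 147.69 = 1622.57.
∂Q/∂p = −3.38, so E_p = (−3.38)·(33/1622.57) ≈ -0.07.
|E_p| < 1: demand is inelastic.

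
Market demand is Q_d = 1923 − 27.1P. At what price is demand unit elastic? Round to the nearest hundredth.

35.48

For linear demand Q_d = a − bP, E = −bP/(a − bP). |E| = 1 ⇒ bP = a − bP ⇒ P = a/(2b).
P = 1923/(2·27.1) ≈ 35.48.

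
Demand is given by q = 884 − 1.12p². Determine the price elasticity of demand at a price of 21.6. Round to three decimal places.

At p = 21.6, q = 361.4528.
dq/dp = −2·1.12·p = −48.384.
Point elasticity E = (dq/dp)·(p/q) = -48.384 × 21.6/361.4528 ≈ -2.891.
|E| > 1, so demand is elastic at this price.

-2.891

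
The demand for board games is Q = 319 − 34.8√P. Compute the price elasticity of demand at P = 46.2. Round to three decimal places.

-1.434

At P = 46.2, Q = 82.4624.
dQ/dP = −34.8/(2√P) = −34.8/(2·6.7971).
Point elasticity E = (dQ/dP)·(P/Q) = -2.5599 × 46.2/82.4624 ≈ -1.434.
|E| > 1, so demand is elastic at this price.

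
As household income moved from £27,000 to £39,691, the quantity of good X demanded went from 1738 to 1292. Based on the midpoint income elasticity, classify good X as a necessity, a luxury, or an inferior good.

%ΔQ = (1292 − 1738)/[(1738+1292)/2] = -446/1515 ≈ -0.2944.
%ΔY = (39,691 − 27,000)/[(27,000+39,691)/2] = 12691/33345.5 ≈ 0.3806.
E_I = %ΔQ/%ΔY ≈ -0.774.
E_I < 0: inferior good.

inferior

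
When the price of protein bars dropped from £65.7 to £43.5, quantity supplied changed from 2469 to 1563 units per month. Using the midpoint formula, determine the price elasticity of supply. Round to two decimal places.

1.11

%Δq = (1563 − 2469)/[(2469 + 1563)/2] = -906/2016 ≈ -0.4494.
%Δp = (43.5 − 65.7)/[(65.7 + 43.5)/2] = -22.2/54.6 ≈ -0.4066.
Arc elasticity E = %Δq/%Δp ≈ -0.4494/-0.4066 ≈ 1.11.
|E| > 1: supply is elastic over this range.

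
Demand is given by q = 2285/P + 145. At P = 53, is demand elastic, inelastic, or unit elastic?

inelastic

At P = 53, q = 188.1132.
dq/dP = −2285/P² = −0.8135.
Point elasticity E = (dq/dP)·(P/q) = -0.8135 × 53/188.1132 ≈ -0.229.
|E| ≈ 0.229 < 1, so demand is inelastic.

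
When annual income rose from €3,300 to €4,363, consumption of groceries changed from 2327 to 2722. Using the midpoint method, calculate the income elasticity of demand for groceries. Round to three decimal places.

0.564

%ΔQ = (2722 − 2327)/[(2327+2722)/2] = 395/2524.5 ≈ 0.1565.
%ΔM = (4,363 − 3,300)/[(3,300+4,363)/2] = 1063/3831.5 ≈ 0.2774.
E_I = %ΔQ/%ΔM ≈ 0.564.
E_I ∈ (0,1): normal good (necessity).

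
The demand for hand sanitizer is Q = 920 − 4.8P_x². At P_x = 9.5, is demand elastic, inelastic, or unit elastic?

elastic

At P_x = 9.5, Q = 486.8.
dQ/dP_x = −2·4.8·P_x = −91.2.
Point elasticity E = (dQ/dP_x)·(P_x/Q) = -91.2 × 9.5/486.8 ≈ -1.780.
|E| ≈ 1.780 > 1, so demand is elastic.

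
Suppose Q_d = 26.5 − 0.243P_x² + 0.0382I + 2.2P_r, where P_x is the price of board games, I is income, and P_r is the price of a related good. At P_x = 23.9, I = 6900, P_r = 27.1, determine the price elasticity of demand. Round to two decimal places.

-1.32

Evaluating quantity at (P_x, I, P_r) gives Q_d = 26.5 − 0.243(23.9)² + 0.0382(6900) + 2.2(27.1) = 26.5 − 138.804 + 263.58 + 59.62 = 210.896.
∂Q_d/∂P_x = −2·0.243·P_x = -11.6154, so E_p = -11.6154·(23.9/210.896) ≈ -1.32.
|E_p| > 1: demand is elastic.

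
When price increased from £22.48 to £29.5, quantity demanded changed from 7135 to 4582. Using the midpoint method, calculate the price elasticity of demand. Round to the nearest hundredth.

-1.61

%ΔQ = (4582 − 7135)/[(7135 + 4582)/2] = -2553/5858.5 ≈ -0.4358.
%Δp = (29.5 − 22.48)/[(22.48 + 29.5)/2] = 7.02/25.99 ≈ 0.2701.
Arc elasticity E = %ΔQ/%Δp ≈ -0.4358/0.2701 ≈ -1.61.
|E| > 1: demand is elastic over this range.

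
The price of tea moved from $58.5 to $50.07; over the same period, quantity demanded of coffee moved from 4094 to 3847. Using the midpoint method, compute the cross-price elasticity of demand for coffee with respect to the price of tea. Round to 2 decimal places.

0.40

%ΔQ_x = (3847 − 4094)/[(4094+3847)/2] = -247/3970.5 ≈ -0.0622.
%ΔP_y = (50.07 − 58.5)/[(58.5+50.07)/2] ≈ -0.1553.
E_xy = -0.0622/-0.1553 ≈ 0.40.
E_xy > 0, so coffee and tea are substitutes.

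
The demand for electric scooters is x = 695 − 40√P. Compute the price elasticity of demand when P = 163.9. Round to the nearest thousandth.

At P = 163.9, x = 182.9063.
dx/dP = −40/(2√P) = −40/(2·12.8023).
Point elasticity E = (dx/dP)·(P/x) = -1.5622 × 163.9/182.9063 ≈ -1.400.
|E| > 1, so demand is elastic at this price.

-1.400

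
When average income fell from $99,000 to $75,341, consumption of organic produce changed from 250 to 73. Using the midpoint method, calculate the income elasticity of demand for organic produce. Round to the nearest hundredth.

4.04

%ΔQ = (73 − 250)/[(250+73)/2] = -177/161.5 ≈ -1.0960.
%ΔM = (75,341 − 99,000)/[(99,000+75,341)/2] = -23659/87170.5 ≈ -0.2714.
E_I = %ΔQ/%ΔM ≈ 4.04.
E_I > 1: normal good (luxury).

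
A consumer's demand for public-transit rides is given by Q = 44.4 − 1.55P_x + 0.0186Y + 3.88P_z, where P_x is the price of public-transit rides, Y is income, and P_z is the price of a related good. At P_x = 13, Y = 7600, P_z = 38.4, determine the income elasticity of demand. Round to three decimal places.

At the given point, Q = 44.4 − 1.55(13) + 0.0186(7600) + 3.88(38.4) = 44.4 − 20.15 + 141.36 + 148.992 = 314.602.
∂Q/∂Y = +0.0186, so E_I = 0.0186·(7600/314.602) ≈ 0.449.
E_I ∈ (0,1): normal good (necessity).

0.449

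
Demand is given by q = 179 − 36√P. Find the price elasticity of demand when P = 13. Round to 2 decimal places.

At P = 13, q = 49.2002.
dq/dP = −36/(2√P) = −36/(2·3.6056).
Point elasticity E = (dq/dP)·(P/q) = -4.9923 × 13/49.2002 ≈ -1.32.
|E| > 1, so demand is elastic at this price.

-1.32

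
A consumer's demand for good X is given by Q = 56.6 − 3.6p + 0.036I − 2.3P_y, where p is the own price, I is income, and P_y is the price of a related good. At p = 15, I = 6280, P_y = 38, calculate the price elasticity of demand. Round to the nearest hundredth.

First evaluate Q: 56.6 − 3.6(15) + 0.036(6280) − 2.3(38) = 56.6 − 54 + 226.08 − 87.4 = 141.28.
∂Q/∂p = −3.6, so E_p = (−3.6)·(15/141.28) ≈ -0.38.
|E_p| < 1: demand is inelastic.

-0.38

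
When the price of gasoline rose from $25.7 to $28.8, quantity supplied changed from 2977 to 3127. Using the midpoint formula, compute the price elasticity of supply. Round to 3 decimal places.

0.432

%ΔQ = (3127 − 2977)/[(2977 + 3127)/2] = 150/3052 ≈ 0.0491.
%ΔP = (28.8 − 25.7)/[(25.7 + 28.8)/2] = 3.1/27.25 ≈ 0.1138.
Arc elasticity E = %ΔQ/%ΔP ≈ 0.0491/0.1138 ≈ 0.432.
|E| < 1: supply is inelastic over this range.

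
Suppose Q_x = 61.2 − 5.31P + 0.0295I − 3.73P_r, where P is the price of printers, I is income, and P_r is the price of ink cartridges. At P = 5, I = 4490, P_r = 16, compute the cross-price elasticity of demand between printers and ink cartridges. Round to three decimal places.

Substituting, Q_x = 61.2 − 5.31(5) + 0.0295(4490) − 3.73(16) = 61.2 − 26.55 + 132.455 − 59.68 = 107.425.
∂Q_x/∂P_r = −3.73, so E_xy = -3.73·(16/107.425) ≈ -0.556.
E_xy < 0: the goods are complements.

-0.556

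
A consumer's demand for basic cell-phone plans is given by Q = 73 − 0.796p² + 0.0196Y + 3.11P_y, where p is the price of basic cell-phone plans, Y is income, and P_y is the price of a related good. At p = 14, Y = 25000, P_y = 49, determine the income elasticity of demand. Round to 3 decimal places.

First evaluate Q: 73 − 0.796(14)² + 0.0196(25000) + 3.11(49) = 73 − 156.016 + 490 + 152.39 = 559.374.
∂Q/∂Y = +0.0196, so E_I = 0.0196·(25000/559.374) ≈ 0.876.
E_I ∈ (0,1): normal good (necessity).

0.876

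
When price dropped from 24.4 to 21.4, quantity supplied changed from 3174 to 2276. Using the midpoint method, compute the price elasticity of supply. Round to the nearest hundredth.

%ΔQ = (2276 − 3174)/[(3174 + 2276)/2] = -898/2725 ≈ -0.3295.
%Δp = (21.4 − 24.4)/[(24.4 + 21.4)/2] = -3/22.9 ≈ -0.1310.
Arc elasticity E = %ΔQ/%Δp ≈ -0.3295/-0.1310 ≈ 2.52.
|E| > 1: supply is elastic over this range.

2.52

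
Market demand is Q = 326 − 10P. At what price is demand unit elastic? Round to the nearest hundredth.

16.30

For linear demand Q = a − bP, E = −bP/(a − bP). |E| = 1 ⇒ bP = a − bP ⇒ P = a/(2b).
P = 326/(2·10) = 16.30.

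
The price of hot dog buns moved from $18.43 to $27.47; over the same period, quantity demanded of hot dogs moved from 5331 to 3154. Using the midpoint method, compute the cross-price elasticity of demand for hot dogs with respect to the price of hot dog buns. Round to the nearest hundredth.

%ΔQ_x = (3154 − 5331)/[(5331+3154)/2] = -2177/4242.5 ≈ -0.5131.
%ΔP_y = (27.47 − 18.43)/[(18.43+27.47)/2] ≈ 0.3939.
E_xy = -0.5131/0.3939 ≈ -1.30.
E_xy < 0, so hot dogs and hot dog buns are complements.

-1.30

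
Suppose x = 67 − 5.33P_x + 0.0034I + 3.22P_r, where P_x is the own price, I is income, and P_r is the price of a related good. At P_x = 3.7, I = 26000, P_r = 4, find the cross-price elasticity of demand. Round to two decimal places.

0.09

Substituting, x = 67 − 5.33(3.7) + 0.0034(26000) + 3.22(4) = 67 − 19.721 + 88.4 + 12.88 = 148.559.
∂x/∂P_r = +3.22, so E_xy = 3.22·(4/148.559) ≈ 0.09.
E_xy > 0: the goods are substitutes.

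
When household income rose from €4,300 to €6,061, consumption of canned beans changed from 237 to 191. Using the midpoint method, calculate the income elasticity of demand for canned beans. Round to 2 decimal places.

%ΔQ = (191 − 237)/[(237+191)/2] = -46/214 ≈ -0.2150.
%ΔY = (6,061 − 4,300)/[(4,300+6,061)/2] = 1761/5180.5 ≈ 0.3399.
E_I = %ΔQ/%ΔY ≈ -0.63.
E_I < 0: inferior good.

-0.63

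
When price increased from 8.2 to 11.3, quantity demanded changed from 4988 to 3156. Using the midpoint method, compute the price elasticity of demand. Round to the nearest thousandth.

-1.415

%ΔQ = (3156 − 4988)/[(4988 + 3156)/2] = -1832/4072 ≈ -0.4499.
%Δp = (11.3 − 8.2)/[(8.2 + 11.3)/2] = 3.1/9.75 ≈ 0.3179.
Arc elasticity E = %ΔQ/%Δp ≈ -0.4499/0.3179 ≈ -1.415.
|E| > 1: demand is elastic over this range.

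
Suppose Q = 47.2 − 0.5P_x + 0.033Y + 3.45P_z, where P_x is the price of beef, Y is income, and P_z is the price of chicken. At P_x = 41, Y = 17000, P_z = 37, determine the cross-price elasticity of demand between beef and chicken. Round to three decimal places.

0.178

Substituting, Q = 47.2 − 0.5(41) + 0.033(17000) + 3.45(37) = 47.2 − 20.5 + 561 + 127.65 = 715.35.
∂Q/∂P_z = +3.45, so E_xy = 3.45·(37/715.35) ≈ 0.178.
E_xy > 0: the goods are substitutes.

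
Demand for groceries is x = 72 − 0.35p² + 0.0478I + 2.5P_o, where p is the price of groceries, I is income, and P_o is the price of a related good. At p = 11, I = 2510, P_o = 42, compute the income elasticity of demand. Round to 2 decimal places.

At the given point, x = 72 − 0.35(11)² + 0.0478(2510) + 2.5(42) = 72 − 42.35 + 119.978 + 105 = 254.628.
∂x/∂I = +0.0478, so E_I = 0.0478·(2510/254.628) ≈ 0.47.
E_I ∈ (0,1): normal good (necessity).

0.47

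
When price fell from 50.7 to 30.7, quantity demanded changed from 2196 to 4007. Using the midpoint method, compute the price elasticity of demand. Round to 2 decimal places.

-1.19

%Δq = (4007 − 2196)/[(2196 + 4007)/2] = 1811/3101.5 ≈ 0.5839.
%ΔP = (30.7 − 50.7)/[(50.7 + 30.7)/2] = -20/40.7 ≈ -0.4914.
Arc elasticity E = %Δq/%ΔP ≈ 0.5839/-0.4914 ≈ -1.19.
|E| > 1: demand is elastic over this range.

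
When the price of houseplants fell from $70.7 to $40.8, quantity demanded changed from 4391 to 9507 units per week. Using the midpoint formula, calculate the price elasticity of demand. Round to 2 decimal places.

-1.37

%ΔQ = (9507 − 4391)/[(4391 + 9507)/2] = 5116/6949 ≈ 0.7362.
%Δp = (40.8 − 70.7)/[(70.7 + 40.8)/2] = -29.9/55.75 ≈ -0.5363.
Arc elasticity E = %ΔQ/%Δp ≈ 0.7362/-0.5363 ≈ -1.37.
|E| > 1: demand is elastic over this range.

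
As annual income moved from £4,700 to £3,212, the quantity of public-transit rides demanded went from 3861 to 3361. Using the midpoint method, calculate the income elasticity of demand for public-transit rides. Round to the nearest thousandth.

%ΔQ = (3361 − 3861)/[(3861+3361)/2] = -500/3611 ≈ -0.1385.
%ΔY = (3,212 − 4,700)/[(4,700+3,212)/2] = -1488/3956 ≈ -0.3761.
E_I = %ΔQ/%ΔY ≈ 0.368.
E_I ∈ (0,1): normal good (necessity).

0.368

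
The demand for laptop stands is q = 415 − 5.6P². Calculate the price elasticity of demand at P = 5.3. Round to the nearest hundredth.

At P = 5.3, q = 257.696.
dq/dP = −2·5.6·P = −59.36.
Point elasticity E = (dq/dP)·(P/q) = -59.36 × 5.3/257.696 ≈ -1.22.
|E| > 1, so demand is elastic at this price.

-1.22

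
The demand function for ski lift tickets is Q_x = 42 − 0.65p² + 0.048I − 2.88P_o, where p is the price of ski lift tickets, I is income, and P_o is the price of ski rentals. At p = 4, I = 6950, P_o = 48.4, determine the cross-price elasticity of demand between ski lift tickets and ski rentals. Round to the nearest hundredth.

Substituting, Q_x = 42 − 0.65(4)² + 0.048(6950) − 2.88(48.4) = 42 − 10.4 + 333.6 − 139.392 = 225.808.
∂Q_x/∂P_o = −2.88, so E_xy = -2.88·(48.4/225.808) ≈ -0.62.
E_xy < 0: the goods are complements.

-0.62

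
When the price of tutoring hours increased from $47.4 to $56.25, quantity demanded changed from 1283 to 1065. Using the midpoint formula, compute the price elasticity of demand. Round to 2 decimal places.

%Δq = (1065 − 1283)/[(1283 + 1065)/2] = -218/1174 ≈ -0.1857.
%ΔP = (56.25 − 47.4)/[(47.4 + 56.25)/2] = 8.85/51.825 ≈ 0.1708.
Arc elasticity E = %Δq/%ΔP ≈ -0.1857/0.1708 ≈ -1.09.
|E| > 1: demand is elastic over this range.

-1.09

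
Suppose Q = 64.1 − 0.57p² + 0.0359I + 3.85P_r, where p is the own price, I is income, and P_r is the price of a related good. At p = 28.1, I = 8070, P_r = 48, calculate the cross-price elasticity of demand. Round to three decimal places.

Substituting, Q = 64.1 − 0.57(28.1)² + 0.0359(8070) + 3.85(48) = 64.1 − 450.0777 + 289.713 + 184.8 = 88.5353.
∂Q/∂P_r = +3.85, so E_xy = 3.85·(48/88.5353) ≈ 2.087.
E_xy > 0: the goods are substitutes.

2.087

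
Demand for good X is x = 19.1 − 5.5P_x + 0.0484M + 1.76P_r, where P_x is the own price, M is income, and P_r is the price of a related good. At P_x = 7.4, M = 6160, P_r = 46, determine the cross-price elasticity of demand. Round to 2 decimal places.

Evaluating quantity at (P_x, M, P_r) gives x = 19.1 − 5.5(7.4) + 0.0484(6160) + 1.76(46) = 19.1 − 40.7 + 298.144 + 80.96 = 357.504.
∂x/∂P_r = +1.76, so E_xy = 1.76·(46/357.504) ≈ 0.23.
E_xy > 0: the goods are substitutes.

0.23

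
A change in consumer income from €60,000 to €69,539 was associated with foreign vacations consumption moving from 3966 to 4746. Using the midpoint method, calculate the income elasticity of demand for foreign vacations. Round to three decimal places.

%ΔQ = (4746 − 3966)/[(3966+4746)/2] = 780/4356 ≈ 0.1791.
%ΔY = (69,539 − 60,000)/[(60,000+69,539)/2] = 9539/64769.5 ≈ 0.1473.
E_I = %ΔQ/%ΔY ≈ 1.216.
E_I > 1: normal good (luxury).

1.216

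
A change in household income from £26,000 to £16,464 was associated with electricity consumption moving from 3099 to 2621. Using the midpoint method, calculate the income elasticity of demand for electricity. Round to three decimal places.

0.372

%ΔQ = (2621 − 3099)/[(3099+2621)/2] = -478/2860 ≈ -0.1671.
%ΔM = (16,464 − 26,000)/[(26,000+16,464)/2] = -9536/21232 ≈ -0.4491.
E_I = %ΔQ/%ΔM ≈ 0.372.
E_I ∈ (0,1): normal good (necessity).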